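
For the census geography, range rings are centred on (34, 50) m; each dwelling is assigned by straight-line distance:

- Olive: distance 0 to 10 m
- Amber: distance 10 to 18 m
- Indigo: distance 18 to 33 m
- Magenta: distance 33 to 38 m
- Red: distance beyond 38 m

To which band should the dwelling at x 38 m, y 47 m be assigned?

Olive

Distance = √((38−34)² + (47−50)²) = √(16.000 + 9.000) = 5.000 m.
0 ≤ 5.000 < 10 → Olive.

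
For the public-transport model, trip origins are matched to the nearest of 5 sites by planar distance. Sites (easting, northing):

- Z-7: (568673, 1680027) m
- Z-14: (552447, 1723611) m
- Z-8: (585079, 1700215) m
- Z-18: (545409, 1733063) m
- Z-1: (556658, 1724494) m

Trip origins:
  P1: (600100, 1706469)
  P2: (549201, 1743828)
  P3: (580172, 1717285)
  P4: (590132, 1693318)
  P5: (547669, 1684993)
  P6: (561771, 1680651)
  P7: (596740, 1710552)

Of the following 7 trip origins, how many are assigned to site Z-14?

P1 → Z-8
P2 → Z-18
P3 → Z-8
P4 → Z-8
P5 → Z-7
P6 → Z-7
P7 → Z-8
0 of the 7 go to Z-14.

0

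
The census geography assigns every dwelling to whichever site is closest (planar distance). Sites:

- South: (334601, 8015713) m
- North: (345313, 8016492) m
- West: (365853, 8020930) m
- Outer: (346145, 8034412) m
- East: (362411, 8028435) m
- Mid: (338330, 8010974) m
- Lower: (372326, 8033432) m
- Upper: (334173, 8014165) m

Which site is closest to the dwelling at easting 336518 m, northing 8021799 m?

Squared distances to each site:
South: 40714285.000; North: 105516274.000; West: 861297386.000; Outer: 251766898.000; East: 714483945.000; Mid: 120463969.000; Lower: 1417539553.000; Upper: 63776981.000.
Minimum at South.

South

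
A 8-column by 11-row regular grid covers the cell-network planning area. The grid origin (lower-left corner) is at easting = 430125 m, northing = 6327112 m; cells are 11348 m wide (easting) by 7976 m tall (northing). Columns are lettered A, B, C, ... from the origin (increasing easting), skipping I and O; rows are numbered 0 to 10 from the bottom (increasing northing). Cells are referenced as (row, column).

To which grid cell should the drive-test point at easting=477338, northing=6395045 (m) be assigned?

(8, E)

Column index: ⌊(477338 − 430125) / 11348⌋ = ⌊4.160⌋ = 4 → column E
Row offset from origin: ⌊(6395045 − 6327112) / 7976⌋ = ⌊8.517⌋ = 8 → row 8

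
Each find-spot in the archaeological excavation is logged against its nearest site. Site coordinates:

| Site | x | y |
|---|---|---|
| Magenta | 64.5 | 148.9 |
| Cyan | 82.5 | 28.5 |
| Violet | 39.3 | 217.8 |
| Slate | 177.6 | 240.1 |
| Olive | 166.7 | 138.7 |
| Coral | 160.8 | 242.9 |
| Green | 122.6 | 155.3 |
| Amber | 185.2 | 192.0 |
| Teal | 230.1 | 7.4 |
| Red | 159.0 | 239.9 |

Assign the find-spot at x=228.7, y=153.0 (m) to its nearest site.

Squared distances to each site:
Magenta: 26978.450; Cyan: 36874.690; Violet: 40071.400; Slate: 10197.620; Olive: 4048.490; Coral: 12692.420; Green: 11262.500; Amber: 3413.250; Teal: 21201.320; Red: 12409.700.
Minimum at Amber.

Amber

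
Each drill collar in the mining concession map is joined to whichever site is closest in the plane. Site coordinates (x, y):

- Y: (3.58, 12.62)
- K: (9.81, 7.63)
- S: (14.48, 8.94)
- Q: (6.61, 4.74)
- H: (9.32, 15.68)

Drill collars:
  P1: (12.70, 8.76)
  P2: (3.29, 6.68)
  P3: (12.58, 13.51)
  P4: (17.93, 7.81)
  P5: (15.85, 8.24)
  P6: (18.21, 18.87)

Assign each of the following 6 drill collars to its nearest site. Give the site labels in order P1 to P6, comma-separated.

P1 → S (d²=3.20)
P2 → Q (d²=14.79)
P3 → H (d²=15.34)
P4 → S (d²=13.18)
P5 → S (d²=2.37)
P6 → H (d²=89.21)

S, Q, H, S, S, H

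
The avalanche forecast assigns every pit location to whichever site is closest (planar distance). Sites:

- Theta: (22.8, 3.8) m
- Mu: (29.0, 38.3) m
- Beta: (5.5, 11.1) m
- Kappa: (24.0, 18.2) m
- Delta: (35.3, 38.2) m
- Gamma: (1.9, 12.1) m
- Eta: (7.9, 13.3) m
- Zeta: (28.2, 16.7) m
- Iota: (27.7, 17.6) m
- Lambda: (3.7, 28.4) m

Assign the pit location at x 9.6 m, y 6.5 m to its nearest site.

Beta

Squared distances to each site:
Theta: 181.530; Mu: 1387.600; Beta: 37.970; Kappa: 344.250; Delta: 1665.380; Gamma: 90.650; Eta: 49.130; Zeta: 450.000; Iota: 450.820; Lambda: 514.420.
Minimum at Beta.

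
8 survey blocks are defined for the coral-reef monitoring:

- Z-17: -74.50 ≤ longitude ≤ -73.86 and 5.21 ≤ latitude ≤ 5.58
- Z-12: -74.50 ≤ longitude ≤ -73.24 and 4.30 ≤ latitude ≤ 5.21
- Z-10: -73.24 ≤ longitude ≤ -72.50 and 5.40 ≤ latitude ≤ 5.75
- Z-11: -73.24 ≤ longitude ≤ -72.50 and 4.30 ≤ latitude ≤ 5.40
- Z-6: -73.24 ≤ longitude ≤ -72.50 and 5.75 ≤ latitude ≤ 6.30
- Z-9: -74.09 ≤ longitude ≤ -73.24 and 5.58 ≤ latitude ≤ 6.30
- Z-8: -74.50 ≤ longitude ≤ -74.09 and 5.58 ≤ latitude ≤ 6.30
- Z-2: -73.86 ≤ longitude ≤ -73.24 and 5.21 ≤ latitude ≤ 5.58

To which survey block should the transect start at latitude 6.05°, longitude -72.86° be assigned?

Z-6

The point has longitude = -72.86 and latitude = 6.05.
Only Z-6 satisfies -73.24 ≤ longitude ≤ -72.50 and 5.75 ≤ latitude ≤ 6.30.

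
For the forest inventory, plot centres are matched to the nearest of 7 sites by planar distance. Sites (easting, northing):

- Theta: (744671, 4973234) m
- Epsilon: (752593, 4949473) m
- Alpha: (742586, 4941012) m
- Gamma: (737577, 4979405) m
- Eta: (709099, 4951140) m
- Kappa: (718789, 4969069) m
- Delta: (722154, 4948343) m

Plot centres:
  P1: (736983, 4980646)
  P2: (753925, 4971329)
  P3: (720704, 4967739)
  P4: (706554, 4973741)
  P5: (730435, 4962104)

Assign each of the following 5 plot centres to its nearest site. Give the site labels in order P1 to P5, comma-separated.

Gamma, Theta, Kappa, Kappa, Kappa

P1 → Gamma (d²=1892917.00)
P2 → Theta (d²=89265541.00)
P3 → Kappa (d²=5436125.00)
P4 → Kappa (d²=171522809.00)
P5 → Kappa (d²=184140541.00)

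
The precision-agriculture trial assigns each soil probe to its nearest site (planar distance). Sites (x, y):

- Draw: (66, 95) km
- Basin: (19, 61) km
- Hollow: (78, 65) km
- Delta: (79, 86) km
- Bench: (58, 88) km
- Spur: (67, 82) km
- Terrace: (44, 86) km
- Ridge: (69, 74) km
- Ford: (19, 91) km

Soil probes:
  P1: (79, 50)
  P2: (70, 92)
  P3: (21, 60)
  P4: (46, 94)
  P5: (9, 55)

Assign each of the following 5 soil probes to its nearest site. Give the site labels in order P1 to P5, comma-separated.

P1 → Hollow (d²=226.00)
P2 → Draw (d²=25.00)
P3 → Basin (d²=5.00)
P4 → Terrace (d²=68.00)
P5 → Basin (d²=136.00)

Hollow, Draw, Basin, Terrace, Basin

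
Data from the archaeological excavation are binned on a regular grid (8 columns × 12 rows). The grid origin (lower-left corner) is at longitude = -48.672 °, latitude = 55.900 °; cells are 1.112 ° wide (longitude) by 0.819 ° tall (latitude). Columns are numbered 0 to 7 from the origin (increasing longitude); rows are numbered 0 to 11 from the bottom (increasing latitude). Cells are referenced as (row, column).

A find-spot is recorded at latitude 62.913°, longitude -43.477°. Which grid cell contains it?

Column index: ⌊(-43.477 − -48.672) / 1.112⌋ = ⌊4.672⌋ = 4
Row offset from origin: ⌊(62.913 − 55.900) / 0.819⌋ = ⌊8.563⌋ = 8 → row 8

(8, 4)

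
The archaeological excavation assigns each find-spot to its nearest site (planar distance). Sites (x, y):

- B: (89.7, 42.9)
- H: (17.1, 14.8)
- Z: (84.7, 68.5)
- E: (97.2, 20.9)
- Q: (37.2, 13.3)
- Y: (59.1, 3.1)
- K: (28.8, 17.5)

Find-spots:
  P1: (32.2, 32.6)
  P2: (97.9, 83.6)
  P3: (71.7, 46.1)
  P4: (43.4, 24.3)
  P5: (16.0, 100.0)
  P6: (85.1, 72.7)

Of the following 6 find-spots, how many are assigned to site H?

0

P1 → K
P2 → Z
P3 → B
P4 → Q
P5 → Z
P6 → Z
0 of the 6 go to H.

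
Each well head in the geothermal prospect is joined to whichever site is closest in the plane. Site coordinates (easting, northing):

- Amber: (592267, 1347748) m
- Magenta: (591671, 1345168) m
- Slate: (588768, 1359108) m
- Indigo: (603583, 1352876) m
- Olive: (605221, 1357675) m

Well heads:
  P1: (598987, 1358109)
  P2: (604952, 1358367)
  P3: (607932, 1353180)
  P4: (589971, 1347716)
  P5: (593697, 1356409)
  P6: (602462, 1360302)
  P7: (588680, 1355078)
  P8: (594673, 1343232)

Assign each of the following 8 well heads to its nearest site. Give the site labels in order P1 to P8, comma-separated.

Olive, Olive, Indigo, Amber, Slate, Olive, Slate, Magenta

P1 → Olive (d²=39051112.00)
P2 → Olive (d²=551225.00)
P3 → Indigo (d²=19006217.00)
P4 → Amber (d²=5272640.00)
P5 → Slate (d²=31579642.00)
P6 → Olive (d²=14513210.00)
P7 → Slate (d²=16248644.00)
P8 → Magenta (d²=12760100.00)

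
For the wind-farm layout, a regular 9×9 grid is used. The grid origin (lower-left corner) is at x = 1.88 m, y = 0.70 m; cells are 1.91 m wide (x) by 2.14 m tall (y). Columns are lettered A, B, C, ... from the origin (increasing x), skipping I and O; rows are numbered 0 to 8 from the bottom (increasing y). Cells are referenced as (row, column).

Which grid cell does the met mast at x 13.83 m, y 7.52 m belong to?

(3, G)

Column index: ⌊(13.83 − 1.88) / 1.91⌋ = ⌊6.257⌋ = 6 → column G
Row offset from origin: ⌊(7.52 − 0.70) / 2.14⌋ = ⌊3.187⌋ = 3 → row 3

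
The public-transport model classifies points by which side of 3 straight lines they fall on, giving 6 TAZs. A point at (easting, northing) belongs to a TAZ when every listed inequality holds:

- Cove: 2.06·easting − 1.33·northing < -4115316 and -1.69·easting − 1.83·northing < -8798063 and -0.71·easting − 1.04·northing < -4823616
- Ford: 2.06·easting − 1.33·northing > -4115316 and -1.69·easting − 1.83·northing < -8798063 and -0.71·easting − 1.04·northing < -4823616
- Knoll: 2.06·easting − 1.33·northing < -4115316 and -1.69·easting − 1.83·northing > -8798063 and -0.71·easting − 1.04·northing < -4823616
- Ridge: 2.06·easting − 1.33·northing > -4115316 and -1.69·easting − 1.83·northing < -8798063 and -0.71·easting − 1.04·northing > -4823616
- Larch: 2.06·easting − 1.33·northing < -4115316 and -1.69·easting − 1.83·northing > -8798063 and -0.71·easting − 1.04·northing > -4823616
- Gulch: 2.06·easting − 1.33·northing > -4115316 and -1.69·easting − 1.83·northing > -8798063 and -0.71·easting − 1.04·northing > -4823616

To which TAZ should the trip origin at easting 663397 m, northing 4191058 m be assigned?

Knoll

2.06·663397 − 1.33·4191058 = -4207509.320, which is < -4115316
-1.69·663397 − 1.83·4191058 = -8790777.070, which is > -8798063
-0.71·663397 − 1.04·4191058 = -4829712.190, which is < -4823616
This sign pattern matches Knoll.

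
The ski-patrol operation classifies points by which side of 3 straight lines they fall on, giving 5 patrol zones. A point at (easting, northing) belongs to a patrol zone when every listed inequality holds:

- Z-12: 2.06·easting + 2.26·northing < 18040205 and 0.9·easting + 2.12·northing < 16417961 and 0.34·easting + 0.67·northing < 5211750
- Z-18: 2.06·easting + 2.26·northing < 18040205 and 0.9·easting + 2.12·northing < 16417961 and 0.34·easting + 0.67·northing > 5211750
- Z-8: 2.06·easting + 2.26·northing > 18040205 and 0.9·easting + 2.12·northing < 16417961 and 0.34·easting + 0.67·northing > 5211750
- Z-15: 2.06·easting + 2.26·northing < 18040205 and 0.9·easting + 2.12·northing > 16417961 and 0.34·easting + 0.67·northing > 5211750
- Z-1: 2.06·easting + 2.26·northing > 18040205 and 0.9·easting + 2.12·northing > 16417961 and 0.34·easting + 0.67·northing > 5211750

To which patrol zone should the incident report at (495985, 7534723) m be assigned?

2.06·495985 + 2.26·7534723 = 18050203.080, which is > 18040205
0.9·495985 + 2.12·7534723 = 16419999.260, which is > 16417961
0.34·495985 + 0.67·7534723 = 5216899.310, which is > 5211750
This sign pattern matches Z-1.

Z-1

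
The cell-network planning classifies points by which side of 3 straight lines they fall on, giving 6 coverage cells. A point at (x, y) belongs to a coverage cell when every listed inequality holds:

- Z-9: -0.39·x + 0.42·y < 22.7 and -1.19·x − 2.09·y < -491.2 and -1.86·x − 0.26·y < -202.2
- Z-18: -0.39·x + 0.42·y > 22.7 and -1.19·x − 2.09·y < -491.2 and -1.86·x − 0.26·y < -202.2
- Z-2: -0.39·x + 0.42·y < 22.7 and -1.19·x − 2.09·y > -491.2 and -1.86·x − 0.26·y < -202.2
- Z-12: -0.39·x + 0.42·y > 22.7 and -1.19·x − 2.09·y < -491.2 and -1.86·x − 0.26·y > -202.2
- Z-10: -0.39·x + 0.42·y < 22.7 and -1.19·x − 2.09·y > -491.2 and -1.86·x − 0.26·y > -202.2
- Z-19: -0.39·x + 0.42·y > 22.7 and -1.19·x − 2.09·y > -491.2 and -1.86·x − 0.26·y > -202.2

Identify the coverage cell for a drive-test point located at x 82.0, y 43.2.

-0.39·82.0 + 0.42·43.2 = -13.836, which is < 22.7
-1.19·82.0 − 2.09·43.2 = -187.868, which is > -491.2
-1.86·82.0 − 0.26·43.2 = -163.752, which is > -202.2
This sign pattern matches Z-10.

Z-10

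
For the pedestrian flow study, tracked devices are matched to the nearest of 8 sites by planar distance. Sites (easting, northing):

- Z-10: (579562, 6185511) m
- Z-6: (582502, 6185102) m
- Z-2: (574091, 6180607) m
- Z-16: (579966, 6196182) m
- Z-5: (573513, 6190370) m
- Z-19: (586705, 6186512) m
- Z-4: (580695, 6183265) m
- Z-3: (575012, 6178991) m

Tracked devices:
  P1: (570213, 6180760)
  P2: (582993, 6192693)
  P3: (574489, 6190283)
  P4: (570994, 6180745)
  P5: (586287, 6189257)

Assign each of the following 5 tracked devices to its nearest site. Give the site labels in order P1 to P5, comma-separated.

Z-2, Z-16, Z-5, Z-2, Z-19

P1 → Z-2 (d²=15062293.00)
P2 → Z-16 (d²=21335850.00)
P3 → Z-5 (d²=960145.00)
P4 → Z-2 (d²=9610453.00)
P5 → Z-19 (d²=7709749.00)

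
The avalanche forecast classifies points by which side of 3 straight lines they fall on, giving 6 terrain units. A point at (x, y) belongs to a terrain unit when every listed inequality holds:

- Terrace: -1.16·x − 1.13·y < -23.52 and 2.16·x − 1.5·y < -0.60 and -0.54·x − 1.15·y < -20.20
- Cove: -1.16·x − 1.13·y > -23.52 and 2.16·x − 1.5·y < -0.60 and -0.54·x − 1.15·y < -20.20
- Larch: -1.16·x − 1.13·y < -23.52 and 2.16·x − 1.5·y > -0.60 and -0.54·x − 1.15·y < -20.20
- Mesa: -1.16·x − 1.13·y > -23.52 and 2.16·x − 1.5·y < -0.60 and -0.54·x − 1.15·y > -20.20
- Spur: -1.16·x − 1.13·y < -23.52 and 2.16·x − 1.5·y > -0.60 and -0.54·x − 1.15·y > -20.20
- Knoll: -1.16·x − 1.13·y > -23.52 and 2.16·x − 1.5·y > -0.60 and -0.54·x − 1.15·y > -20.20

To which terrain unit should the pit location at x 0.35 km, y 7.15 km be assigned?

-1.16·0.35 − 1.13·7.15 = -8.486, which is > -23.52
2.16·0.35 − 1.5·7.15 = -9.969, which is < -0.60
-0.54·0.35 − 1.15·7.15 = -8.412, which is > -20.20
This sign pattern matches Mesa.

Mesa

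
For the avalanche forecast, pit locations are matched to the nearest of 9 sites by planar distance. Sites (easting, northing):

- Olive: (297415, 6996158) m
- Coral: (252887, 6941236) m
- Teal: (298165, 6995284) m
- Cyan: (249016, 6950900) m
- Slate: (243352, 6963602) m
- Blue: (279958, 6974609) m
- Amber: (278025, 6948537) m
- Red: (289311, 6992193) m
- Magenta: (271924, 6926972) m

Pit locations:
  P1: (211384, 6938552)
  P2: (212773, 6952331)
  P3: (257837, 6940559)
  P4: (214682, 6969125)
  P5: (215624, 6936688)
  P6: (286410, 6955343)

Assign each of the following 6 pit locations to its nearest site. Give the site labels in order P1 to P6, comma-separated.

P1 → Cyan (d²=1568640528.00)
P2 → Slate (d²=1062110682.00)
P3 → Coral (d²=24960829.00)
P4 → Slate (d²=852472429.00)
P5 → Cyan (d²=1317006608.00)
P6 → Amber (d²=116629861.00)

Cyan, Slate, Coral, Slate, Cyan, Amber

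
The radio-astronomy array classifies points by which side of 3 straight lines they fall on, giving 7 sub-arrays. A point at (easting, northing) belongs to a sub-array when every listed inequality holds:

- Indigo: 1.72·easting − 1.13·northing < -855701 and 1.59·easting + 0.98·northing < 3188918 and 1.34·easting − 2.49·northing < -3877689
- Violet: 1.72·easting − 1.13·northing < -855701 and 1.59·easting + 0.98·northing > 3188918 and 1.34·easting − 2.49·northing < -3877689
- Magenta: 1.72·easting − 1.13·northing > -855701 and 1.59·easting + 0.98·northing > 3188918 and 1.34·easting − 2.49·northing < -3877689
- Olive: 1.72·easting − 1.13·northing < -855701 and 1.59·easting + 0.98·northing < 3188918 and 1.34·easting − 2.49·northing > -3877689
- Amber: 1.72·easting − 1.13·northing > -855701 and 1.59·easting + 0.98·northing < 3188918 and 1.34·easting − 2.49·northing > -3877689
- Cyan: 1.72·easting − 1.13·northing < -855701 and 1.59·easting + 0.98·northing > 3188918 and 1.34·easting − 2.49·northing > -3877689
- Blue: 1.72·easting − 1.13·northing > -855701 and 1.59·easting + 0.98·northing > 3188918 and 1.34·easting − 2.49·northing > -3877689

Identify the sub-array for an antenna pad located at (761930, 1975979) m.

Indigo

1.72·761930 − 1.13·1975979 = -922336.670, which is < -855701
1.59·761930 + 0.98·1975979 = 3147928.120, which is < 3188918
1.34·761930 − 2.49·1975979 = -3899201.510, which is < -3877689
This sign pattern matches Indigo.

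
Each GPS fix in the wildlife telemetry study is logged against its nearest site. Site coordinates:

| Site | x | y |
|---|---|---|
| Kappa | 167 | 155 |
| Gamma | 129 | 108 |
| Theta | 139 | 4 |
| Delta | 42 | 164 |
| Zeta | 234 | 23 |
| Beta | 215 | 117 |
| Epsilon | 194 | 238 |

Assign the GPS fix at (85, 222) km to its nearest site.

Squared distances to each site:
Kappa: 11213.000; Gamma: 14932.000; Theta: 50440.000; Delta: 5213.000; Zeta: 61802.000; Beta: 27925.000; Epsilon: 12137.000.
Minimum at Delta.

Delta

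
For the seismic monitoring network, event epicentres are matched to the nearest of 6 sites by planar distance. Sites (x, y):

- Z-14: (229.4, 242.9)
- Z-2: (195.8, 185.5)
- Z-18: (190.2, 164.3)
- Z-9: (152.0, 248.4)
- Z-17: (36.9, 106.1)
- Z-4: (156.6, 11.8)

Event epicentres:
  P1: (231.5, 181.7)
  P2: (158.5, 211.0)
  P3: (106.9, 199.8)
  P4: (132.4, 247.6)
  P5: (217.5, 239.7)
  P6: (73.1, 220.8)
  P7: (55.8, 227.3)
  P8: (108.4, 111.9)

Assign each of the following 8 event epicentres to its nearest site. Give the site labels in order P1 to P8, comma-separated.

P1 → Z-2 (d²=1288.93)
P2 → Z-9 (d²=1441.01)
P3 → Z-9 (d²=4395.97)
P4 → Z-9 (d²=384.80)
P5 → Z-14 (d²=151.85)
P6 → Z-9 (d²=6986.97)
P7 → Z-9 (d²=9699.65)
P8 → Z-17 (d²=5145.89)

Z-2, Z-9, Z-9, Z-9, Z-14, Z-9, Z-9, Z-17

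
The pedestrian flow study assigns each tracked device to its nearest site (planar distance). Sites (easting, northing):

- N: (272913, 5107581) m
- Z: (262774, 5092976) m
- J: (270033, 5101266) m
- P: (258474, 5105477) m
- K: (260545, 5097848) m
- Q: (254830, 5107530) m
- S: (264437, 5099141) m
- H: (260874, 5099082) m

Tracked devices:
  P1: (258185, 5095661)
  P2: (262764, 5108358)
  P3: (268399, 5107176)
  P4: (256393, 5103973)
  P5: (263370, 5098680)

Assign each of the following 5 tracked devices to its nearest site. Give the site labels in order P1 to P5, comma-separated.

P1 → K (d²=10352569.00)
P2 → P (d²=26704261.00)
P3 → N (d²=20540221.00)
P4 → P (d²=6592577.00)
P5 → S (d²=1351010.00)

K, P, N, P, S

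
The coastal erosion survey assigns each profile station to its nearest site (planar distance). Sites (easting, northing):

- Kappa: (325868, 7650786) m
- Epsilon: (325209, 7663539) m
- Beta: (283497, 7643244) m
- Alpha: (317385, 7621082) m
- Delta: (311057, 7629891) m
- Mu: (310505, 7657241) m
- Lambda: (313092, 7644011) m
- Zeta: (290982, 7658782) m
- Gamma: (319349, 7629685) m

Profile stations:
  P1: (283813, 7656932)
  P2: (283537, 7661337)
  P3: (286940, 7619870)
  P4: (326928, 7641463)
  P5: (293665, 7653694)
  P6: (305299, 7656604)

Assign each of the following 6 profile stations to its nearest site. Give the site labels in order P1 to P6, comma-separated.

Zeta, Zeta, Beta, Kappa, Zeta, Mu

P1 → Zeta (d²=54817061.00)
P2 → Zeta (d²=61956050.00)
P3 → Beta (d²=558198125.00)
P4 → Kappa (d²=88041929.00)
P5 → Zeta (d²=33086233.00)
P6 → Mu (d²=27508205.00)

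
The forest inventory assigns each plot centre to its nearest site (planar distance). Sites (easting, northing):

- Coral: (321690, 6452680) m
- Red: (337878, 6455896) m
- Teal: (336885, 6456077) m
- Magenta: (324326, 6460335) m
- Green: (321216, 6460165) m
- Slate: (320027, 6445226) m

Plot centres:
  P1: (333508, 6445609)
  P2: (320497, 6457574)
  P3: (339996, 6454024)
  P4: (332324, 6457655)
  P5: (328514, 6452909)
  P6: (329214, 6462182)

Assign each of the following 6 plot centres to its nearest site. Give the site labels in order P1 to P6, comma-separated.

P1 → Teal (d²=120983153.00)
P2 → Green (d²=7230242.00)
P3 → Red (d²=7990308.00)
P4 → Teal (d²=23292805.00)
P5 → Coral (d²=46619417.00)
P6 → Magenta (d²=27303953.00)

Teal, Green, Red, Teal, Coral, Magenta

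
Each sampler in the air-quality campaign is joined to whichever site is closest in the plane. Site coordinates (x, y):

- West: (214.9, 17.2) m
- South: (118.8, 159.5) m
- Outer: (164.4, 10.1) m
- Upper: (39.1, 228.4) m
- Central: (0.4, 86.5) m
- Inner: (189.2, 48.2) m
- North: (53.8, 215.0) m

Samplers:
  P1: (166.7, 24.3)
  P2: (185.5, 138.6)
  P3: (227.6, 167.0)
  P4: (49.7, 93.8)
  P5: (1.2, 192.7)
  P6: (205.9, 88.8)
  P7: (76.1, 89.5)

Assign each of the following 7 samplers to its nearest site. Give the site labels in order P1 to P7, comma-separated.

P1 → Outer (d²=206.93)
P2 → South (d²=4885.70)
P3 → South (d²=11893.69)
P4 → Central (d²=2483.78)
P5 → Upper (d²=2710.90)
P6 → Inner (d²=1927.25)
P7 → Central (d²=5739.49)

Outer, South, South, Central, Upper, Inner, Central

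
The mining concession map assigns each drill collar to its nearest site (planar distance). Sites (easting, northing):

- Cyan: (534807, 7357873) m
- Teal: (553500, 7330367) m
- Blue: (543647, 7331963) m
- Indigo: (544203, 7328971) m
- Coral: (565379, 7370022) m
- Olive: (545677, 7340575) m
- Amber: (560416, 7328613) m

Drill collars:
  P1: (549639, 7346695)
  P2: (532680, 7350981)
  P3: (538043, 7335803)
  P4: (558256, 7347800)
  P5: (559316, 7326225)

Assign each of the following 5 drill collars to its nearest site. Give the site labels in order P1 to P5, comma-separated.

Olive, Cyan, Blue, Olive, Amber

P1 → Olive (d²=53151844.00)
P2 → Cyan (d²=52023793.00)
P3 → Blue (d²=46150416.00)
P4 → Olive (d²=210431866.00)
P5 → Amber (d²=6912544.00)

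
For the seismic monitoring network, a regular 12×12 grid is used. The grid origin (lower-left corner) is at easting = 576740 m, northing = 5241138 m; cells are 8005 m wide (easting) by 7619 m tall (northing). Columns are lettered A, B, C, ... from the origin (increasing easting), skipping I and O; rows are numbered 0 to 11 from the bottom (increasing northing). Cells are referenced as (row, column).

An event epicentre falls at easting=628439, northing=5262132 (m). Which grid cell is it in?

Column index: ⌊(628439 − 576740) / 8005⌋ = ⌊6.458⌋ = 6 → column G
Row offset from origin: ⌊(5262132 − 5241138) / 7619⌋ = ⌊2.755⌋ = 2 → row 2

(2, G)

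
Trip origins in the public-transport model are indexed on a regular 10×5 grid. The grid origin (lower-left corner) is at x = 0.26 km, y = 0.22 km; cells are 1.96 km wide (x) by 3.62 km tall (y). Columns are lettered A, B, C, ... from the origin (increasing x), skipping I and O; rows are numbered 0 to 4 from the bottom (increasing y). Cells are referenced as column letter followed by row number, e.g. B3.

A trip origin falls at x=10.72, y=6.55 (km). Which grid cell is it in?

F1

Column index: ⌊(10.72 − 0.26) / 1.96⌋ = ⌊5.337⌋ = 5 → column F
Row offset from origin: ⌊(6.55 − 0.22) / 3.62⌋ = ⌊1.749⌋ = 1 → row 1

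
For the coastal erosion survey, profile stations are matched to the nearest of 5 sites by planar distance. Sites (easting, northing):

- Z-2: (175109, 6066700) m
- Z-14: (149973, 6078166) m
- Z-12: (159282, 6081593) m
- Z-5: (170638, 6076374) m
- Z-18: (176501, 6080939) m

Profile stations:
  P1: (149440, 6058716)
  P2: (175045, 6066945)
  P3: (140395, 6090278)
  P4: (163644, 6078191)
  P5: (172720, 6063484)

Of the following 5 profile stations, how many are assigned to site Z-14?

P1 → Z-14
P2 → Z-2
P3 → Z-14
P4 → Z-12
P5 → Z-2
2 of the 5 go to Z-14.

2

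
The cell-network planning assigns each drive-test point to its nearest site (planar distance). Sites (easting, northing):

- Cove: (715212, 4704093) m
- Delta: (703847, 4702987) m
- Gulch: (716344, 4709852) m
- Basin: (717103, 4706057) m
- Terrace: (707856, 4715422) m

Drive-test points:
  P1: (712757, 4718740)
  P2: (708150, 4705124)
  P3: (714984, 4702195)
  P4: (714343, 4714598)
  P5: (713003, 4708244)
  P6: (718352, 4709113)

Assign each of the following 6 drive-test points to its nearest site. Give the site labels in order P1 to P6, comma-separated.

P1 → Terrace (d²=35028925.00)
P2 → Delta (d²=23082578.00)
P3 → Cove (d²=3654388.00)
P4 → Gulch (d²=26528517.00)
P5 → Gulch (d²=13747945.00)
P6 → Gulch (d²=4578185.00)

Terrace, Delta, Cove, Gulch, Gulch, Gulch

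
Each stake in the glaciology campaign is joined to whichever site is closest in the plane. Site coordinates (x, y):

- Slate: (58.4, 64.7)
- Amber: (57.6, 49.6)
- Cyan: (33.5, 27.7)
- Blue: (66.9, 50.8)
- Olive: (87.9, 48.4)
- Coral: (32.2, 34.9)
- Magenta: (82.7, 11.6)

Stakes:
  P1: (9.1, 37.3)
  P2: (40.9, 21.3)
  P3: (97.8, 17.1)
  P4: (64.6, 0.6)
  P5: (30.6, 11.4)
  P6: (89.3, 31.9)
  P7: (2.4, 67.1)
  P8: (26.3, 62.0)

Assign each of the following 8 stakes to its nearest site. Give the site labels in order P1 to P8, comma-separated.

Coral, Cyan, Magenta, Magenta, Cyan, Olive, Coral, Coral

P1 → Coral (d²=539.37)
P2 → Cyan (d²=95.72)
P3 → Magenta (d²=258.26)
P4 → Magenta (d²=448.61)
P5 → Cyan (d²=274.10)
P6 → Olive (d²=274.21)
P7 → Coral (d²=1924.88)
P8 → Coral (d²=769.22)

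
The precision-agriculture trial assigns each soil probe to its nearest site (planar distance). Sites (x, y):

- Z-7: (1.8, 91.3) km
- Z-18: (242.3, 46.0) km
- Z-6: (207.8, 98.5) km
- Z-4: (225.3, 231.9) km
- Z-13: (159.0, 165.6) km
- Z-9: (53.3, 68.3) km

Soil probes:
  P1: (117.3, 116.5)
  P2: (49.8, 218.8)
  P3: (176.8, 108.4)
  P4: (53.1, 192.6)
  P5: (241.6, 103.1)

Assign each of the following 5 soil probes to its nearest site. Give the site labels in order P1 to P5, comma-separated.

Z-13, Z-13, Z-6, Z-13, Z-6

P1 → Z-13 (d²=4149.70)
P2 → Z-13 (d²=14754.88)
P3 → Z-6 (d²=1059.01)
P4 → Z-13 (d²=11943.81)
P5 → Z-6 (d²=1163.60)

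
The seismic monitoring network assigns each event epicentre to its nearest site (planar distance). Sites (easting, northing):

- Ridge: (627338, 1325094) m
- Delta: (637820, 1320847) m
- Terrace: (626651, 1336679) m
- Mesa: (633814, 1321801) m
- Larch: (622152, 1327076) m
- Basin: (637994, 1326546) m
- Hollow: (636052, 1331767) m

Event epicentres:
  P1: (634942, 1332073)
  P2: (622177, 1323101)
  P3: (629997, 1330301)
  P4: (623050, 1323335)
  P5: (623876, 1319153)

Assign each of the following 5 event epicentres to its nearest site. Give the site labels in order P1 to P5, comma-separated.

P1 → Hollow (d²=1325736.00)
P2 → Larch (d²=15801250.00)
P3 → Ridge (d²=34183130.00)
P4 → Larch (d²=14801485.00)
P5 → Ridge (d²=47280925.00)

Hollow, Larch, Ridge, Larch, Ridge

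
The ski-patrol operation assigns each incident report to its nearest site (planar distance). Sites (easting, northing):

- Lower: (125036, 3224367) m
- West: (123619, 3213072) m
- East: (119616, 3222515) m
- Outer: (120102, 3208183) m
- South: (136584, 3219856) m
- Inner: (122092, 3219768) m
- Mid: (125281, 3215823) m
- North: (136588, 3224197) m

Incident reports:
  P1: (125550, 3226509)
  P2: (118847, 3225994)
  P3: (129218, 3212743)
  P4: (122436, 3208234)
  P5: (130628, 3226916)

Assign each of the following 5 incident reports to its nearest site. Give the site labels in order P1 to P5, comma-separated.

Lower, East, Mid, Outer, Lower

P1 → Lower (d²=4852360.00)
P2 → East (d²=12694802.00)
P3 → Mid (d²=24986369.00)
P4 → Outer (d²=5450157.00)
P5 → Lower (d²=37767865.00)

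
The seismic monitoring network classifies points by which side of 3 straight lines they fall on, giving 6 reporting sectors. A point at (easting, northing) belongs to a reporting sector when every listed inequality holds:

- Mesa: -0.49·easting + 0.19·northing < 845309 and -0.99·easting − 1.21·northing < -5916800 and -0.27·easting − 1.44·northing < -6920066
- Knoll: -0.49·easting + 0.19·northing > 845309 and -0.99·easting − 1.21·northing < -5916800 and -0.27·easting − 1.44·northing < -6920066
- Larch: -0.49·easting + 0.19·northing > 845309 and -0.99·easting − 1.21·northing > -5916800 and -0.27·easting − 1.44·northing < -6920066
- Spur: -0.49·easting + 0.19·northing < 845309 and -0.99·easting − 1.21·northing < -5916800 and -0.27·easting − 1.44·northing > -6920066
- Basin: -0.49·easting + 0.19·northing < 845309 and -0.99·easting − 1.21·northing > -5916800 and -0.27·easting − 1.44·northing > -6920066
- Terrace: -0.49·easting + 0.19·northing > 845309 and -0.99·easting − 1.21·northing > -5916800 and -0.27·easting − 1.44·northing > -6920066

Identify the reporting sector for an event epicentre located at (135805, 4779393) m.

-0.49·135805 + 0.19·4779393 = 841540.220, which is < 845309
-0.99·135805 − 1.21·4779393 = -5917512.480, which is < -5916800
-0.27·135805 − 1.44·4779393 = -6918993.270, which is > -6920066
This sign pattern matches Spur.

Spur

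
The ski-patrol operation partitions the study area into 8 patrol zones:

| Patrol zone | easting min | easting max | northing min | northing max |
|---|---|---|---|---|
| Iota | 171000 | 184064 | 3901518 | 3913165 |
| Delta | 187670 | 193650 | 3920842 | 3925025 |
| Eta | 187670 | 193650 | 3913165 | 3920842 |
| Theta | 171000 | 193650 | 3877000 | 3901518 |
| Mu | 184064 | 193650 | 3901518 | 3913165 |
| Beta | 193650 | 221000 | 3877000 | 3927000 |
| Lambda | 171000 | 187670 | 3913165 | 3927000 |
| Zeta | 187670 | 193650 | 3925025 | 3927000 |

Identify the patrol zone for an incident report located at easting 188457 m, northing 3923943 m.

The point has easting = 188457 and northing = 3923943.
Only Delta satisfies 187670 ≤ easting ≤ 193650 and 3920842 ≤ northing ≤ 3925025.

Delta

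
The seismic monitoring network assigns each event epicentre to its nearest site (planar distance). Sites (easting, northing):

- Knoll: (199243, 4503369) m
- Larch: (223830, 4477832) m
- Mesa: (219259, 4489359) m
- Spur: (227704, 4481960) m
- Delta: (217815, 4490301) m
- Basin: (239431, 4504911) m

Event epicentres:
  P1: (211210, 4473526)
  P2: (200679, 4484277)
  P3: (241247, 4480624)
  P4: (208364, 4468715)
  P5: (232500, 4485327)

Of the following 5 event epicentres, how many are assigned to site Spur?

2

P1 → Larch
P2 → Delta
P3 → Spur
P4 → Larch
P5 → Spur
2 of the 5 go to Spur.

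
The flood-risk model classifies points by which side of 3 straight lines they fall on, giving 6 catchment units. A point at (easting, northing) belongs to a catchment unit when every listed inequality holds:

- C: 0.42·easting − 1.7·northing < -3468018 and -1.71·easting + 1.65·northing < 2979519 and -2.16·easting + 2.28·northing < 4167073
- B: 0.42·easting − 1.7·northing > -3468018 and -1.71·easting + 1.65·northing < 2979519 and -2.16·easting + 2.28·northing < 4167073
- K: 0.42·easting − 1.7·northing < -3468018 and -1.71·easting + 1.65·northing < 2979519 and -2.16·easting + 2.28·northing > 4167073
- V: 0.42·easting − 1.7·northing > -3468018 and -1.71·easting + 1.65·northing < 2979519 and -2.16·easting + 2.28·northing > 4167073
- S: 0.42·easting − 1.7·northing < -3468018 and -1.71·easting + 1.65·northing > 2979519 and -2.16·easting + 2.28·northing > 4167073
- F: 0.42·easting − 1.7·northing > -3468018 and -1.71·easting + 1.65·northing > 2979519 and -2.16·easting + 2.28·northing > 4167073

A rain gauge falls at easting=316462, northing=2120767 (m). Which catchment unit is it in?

0.42·316462 − 1.7·2120767 = -3472389.860, which is < -3468018
-1.71·316462 + 1.65·2120767 = 2958115.530, which is < 2979519
-2.16·316462 + 2.28·2120767 = 4151790.840, which is < 4167073
This sign pattern matches C.

C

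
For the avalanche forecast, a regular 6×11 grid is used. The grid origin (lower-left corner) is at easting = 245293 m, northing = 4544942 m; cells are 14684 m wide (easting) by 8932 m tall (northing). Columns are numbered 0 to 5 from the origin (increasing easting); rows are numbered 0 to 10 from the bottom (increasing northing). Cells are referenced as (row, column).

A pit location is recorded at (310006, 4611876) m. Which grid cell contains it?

Column index: ⌊(310006 − 245293) / 14684⌋ = ⌊4.407⌋ = 4
Row offset from origin: ⌊(4611876 − 4544942) / 8932⌋ = ⌊7.494⌋ = 7 → row 7

(7, 4)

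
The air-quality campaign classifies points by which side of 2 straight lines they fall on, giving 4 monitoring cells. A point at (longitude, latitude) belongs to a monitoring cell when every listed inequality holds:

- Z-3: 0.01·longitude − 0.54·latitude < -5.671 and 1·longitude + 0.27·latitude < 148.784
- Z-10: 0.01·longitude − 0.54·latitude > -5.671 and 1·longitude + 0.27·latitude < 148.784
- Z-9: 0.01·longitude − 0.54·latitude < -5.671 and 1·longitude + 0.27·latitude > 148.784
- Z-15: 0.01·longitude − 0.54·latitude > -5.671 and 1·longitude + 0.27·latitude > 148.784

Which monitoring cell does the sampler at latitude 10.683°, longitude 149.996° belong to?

0.01·149.996 − 0.54·10.683 = -4.269, which is > -5.671
1·149.996 + 0.27·10.683 = 152.880, which is > 148.784
This sign pattern matches Z-15.

Z-15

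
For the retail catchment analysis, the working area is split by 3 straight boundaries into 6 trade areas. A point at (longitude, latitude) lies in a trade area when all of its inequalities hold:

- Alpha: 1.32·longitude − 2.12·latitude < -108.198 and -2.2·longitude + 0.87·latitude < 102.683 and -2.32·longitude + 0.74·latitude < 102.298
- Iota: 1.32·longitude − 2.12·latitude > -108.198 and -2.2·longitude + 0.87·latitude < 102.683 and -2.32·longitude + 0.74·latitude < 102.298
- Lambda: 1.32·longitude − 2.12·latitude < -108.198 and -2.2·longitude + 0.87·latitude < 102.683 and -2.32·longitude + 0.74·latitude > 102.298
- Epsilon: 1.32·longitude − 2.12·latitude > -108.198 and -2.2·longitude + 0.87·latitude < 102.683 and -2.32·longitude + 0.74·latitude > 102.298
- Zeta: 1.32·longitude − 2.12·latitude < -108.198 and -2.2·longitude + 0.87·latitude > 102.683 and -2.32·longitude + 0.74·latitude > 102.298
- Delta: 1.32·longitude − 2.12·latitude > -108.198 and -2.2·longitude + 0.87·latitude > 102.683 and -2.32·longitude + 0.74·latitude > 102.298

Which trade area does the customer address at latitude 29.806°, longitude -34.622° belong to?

1.32·-34.622 − 2.12·29.806 = -108.890, which is < -108.198
-2.2·-34.622 + 0.87·29.806 = 102.100, which is < 102.683
-2.32·-34.622 + 0.74·29.806 = 102.379, which is > 102.298
This sign pattern matches Lambda.

Lambda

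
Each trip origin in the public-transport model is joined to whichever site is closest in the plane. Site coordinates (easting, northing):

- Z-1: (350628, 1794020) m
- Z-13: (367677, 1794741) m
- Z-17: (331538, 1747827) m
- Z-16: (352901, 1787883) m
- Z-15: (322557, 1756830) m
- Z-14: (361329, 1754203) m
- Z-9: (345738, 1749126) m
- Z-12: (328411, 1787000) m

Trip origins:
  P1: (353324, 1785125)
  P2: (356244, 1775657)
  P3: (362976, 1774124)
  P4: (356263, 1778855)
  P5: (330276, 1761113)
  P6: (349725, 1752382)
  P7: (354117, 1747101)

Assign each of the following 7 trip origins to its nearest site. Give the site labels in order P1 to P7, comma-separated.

Z-16, Z-16, Z-16, Z-16, Z-15, Z-9, Z-9

P1 → Z-16 (d²=7785493.00)
P2 → Z-16 (d²=160650725.00)
P3 → Z-16 (d²=290815706.00)
P4 → Z-16 (d²=92807828.00)
P5 → Z-15 (d²=77927050.00)
P6 → Z-9 (d²=26497705.00)
P7 → Z-9 (d²=74308266.00)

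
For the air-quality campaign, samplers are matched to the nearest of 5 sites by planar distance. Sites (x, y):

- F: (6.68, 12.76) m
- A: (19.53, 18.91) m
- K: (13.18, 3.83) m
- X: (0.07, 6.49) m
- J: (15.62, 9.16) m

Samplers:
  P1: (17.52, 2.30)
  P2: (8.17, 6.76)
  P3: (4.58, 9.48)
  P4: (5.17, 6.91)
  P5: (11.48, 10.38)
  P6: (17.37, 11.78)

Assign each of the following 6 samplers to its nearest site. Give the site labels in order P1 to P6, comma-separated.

P1 → K (d²=21.18)
P2 → K (d²=33.68)
P3 → F (d²=15.17)
P4 → X (d²=26.19)
P5 → J (d²=18.63)
P6 → J (d²=9.93)

K, K, F, X, J, J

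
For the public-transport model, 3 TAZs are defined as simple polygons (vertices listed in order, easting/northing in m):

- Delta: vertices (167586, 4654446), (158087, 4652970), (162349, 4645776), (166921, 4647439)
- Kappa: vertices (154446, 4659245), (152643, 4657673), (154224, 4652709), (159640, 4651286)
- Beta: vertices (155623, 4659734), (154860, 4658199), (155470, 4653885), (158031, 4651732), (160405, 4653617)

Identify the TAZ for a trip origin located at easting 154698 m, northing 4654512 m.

Cast a ray rightward from (154698, 4654512). For each polygon, the edges (by vertex number in listed order) whose endpoints lie on opposite sides of northing = 4654512, where each meets that height, and whether that is right or left of the point:
Delta: no edge straddles that height → 0 crossings.
Kappa: 2–3 at easting≈153649.8 (left), 4–1 at easting≈157534.7 (right) → 1 crossing.
Beta: 2–3 at easting≈155381.3 (right), 5–1 at easting≈159705.3 (right) → 2 crossings.
Only Kappa has an odd count, so the point is inside Kappa.

Kappa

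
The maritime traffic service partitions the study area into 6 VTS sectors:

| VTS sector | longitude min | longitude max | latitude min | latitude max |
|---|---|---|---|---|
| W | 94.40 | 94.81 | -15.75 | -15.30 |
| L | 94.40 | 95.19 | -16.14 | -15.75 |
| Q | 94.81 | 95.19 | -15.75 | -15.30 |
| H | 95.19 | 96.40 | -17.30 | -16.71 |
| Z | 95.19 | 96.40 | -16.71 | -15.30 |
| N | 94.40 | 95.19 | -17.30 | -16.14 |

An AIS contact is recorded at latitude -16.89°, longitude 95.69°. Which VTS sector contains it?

The point has longitude = 95.69 and latitude = -16.89.
Only H satisfies 95.19 ≤ longitude ≤ 96.40 and -17.30 ≤ latitude ≤ -16.71.

H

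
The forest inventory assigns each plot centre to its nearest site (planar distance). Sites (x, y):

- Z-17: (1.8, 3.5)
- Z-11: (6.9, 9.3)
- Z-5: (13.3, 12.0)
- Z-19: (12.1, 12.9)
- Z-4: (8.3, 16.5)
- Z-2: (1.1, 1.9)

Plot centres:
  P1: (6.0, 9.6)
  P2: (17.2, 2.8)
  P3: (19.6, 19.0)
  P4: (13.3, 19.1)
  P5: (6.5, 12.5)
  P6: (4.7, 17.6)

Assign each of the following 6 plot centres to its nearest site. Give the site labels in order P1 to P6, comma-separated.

Z-11, Z-5, Z-5, Z-4, Z-11, Z-4

P1 → Z-11 (d²=0.90)
P2 → Z-5 (d²=99.85)
P3 → Z-5 (d²=88.69)
P4 → Z-4 (d²=31.76)
P5 → Z-11 (d²=10.40)
P6 → Z-4 (d²=14.17)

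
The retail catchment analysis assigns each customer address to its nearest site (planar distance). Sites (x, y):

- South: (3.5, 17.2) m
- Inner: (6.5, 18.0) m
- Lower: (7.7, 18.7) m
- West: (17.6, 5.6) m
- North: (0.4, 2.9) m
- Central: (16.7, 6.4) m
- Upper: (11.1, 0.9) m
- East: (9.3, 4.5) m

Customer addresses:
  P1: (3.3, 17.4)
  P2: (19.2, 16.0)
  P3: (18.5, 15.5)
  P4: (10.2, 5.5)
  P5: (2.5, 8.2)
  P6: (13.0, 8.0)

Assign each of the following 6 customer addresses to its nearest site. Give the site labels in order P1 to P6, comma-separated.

South, Central, Central, East, North, Central

P1 → South (d²=0.08)
P2 → Central (d²=98.41)
P3 → Central (d²=86.05)
P4 → East (d²=1.81)
P5 → North (d²=32.50)
P6 → Central (d²=16.25)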